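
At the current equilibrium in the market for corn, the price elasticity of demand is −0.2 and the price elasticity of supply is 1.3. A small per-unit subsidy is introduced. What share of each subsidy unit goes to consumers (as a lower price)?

For a small subsidy around the equilibrium, the benefit split depends on the relative slopes, which at a point are proportional to the elasticities.
Buyer share = εs/(εs + |εd|) = 1.3/(1.3 + 0.2) = 13/15; seller share = |εd|/(εs + |εd|) = 2/15.

Consumer share = 13/15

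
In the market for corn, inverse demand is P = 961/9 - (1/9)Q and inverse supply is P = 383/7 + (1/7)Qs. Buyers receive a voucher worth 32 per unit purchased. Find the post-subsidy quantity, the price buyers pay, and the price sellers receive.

Pre-subsidy: 961/9 - (1/9)Q = 383/7 + (1/7)Q gives Q* = 205 and P* = 84.
With the rebate, buyers effectively pay Pb = Ps − 32, where Ps is the price sellers receive.
On the curves, Pb = 961/9 - (1/9)Q and Ps = 383/7 + (1/7)Q; the wedge Ps − Pb = 32 gives 383/7 + (1/7)Q − (961/9 - (1/9)Q) = 32, so Q' = 331.
Then Pb = 961/9 − (1/9)·331 = 70 and Ps = 383/7 + (1/7)·331 = 102.

Q' = 331; buyers pay 70; sellers receive 102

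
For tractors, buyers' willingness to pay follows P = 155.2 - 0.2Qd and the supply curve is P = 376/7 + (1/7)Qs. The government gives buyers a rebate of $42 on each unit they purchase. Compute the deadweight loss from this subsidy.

Deadweight loss = $2572.5

Pre-subsidy: 155.2 - 0.2Q = 376/7 + (1/7)Q gives Q* = 296 and P* = 96.
With the rebate, buyers effectively pay Pb = Ps − 42, where Ps is the price sellers receive.
On the curves, Pb = 155.2 - 0.2Q and Ps = 376/7 + (1/7)Q; the wedge Ps − Pb = 42 gives 376/7 + (1/7)Q − (155.2 - 0.2Q) = 42, so Q' = 418.5.
Then Pb = 155.2 − 0.2·418.5 = 71.5 and Ps = 376/7 + (1/7)·418.5 = 113.5.
The subsidy expands output by 418.5 − 296 = 122.5 past the efficient level; on those units the gap between marginal cost and willingness to pay runs from 0 up to 42.
DWL = ½ × 42 × 122.5 = 2572.5.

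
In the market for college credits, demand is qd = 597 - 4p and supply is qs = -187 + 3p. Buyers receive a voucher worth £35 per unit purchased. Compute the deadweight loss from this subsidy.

Pre-subsidy: 597 - 4p = -187 + 3p gives p* = 112, q* = 149.
With the rebate, buyers effectively pay pb = ps − 35, where ps is the price sellers receive.
Demand in terms of ps becomes qd = 597 − 4(ps − 35) = 737 - 4ps. Setting this equal to supply: 737 - 4ps = -187 + 3ps, so ps = 132.
Buyers pay pb = 132 − 35 = 97; q' = -187 + 3·132 = 209.
The subsidy expands output by 209 − 149 = 60 past the efficient level; on those units the gap between marginal cost and willingness to pay runs from 0 up to 35.
DWL = ½ × 35 × 60 = 1050.

Deadweight loss = £1050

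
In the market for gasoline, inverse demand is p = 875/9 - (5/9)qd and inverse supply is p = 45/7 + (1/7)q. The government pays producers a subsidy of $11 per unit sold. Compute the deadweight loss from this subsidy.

Deadweight loss = $86.625

Pre-subsidy: 875/9 - (5/9)q = 45/7 + (1/7)q gives q* = 130 and p* = 25.
With the subsidy, sellers receive ps = pb + 11 for each unit, where pb is the price buyers pay.
On the curves, pb = 875/9 - (5/9)q and ps = 45/7 + (1/7)q; the wedge ps − pb = 11 gives 45/7 + (1/7)q − (875/9 - (5/9)q) = 11, so q' = 145.75.
Then pb = 875/9 − (5/9)·145.75 = 16.25 and ps = 45/7 + (1/7)·145.75 = 27.25.
The subsidy expands output by 145.75 − 130 = 15.75 past the efficient level; on those units the gap between marginal cost and willingness to pay runs from 0 up to 11.
DWL = ½ × 11 × 15.75 = 86.625.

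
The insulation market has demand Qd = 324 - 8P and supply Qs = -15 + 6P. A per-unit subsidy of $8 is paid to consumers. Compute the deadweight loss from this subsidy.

Deadweight loss = 768/7

Pre-subsidy: 324 - 8P = -15 + 6P gives P* = 339/14, Q* = 912/7.
With the rebate, buyers effectively pay Pb = Ps − 8, where Ps is the price sellers receive.
Demand in terms of Ps becomes Qd = 324 − 8(Ps − 8) = 388 - 8Ps. Setting this equal to supply: 388 - 8Ps = -15 + 6Ps, so Ps = 403/14.
Buyers pay Pb = 403/14 − 8 = 291/14; Q' = -15 + 6·(403/14) = 1104/7.
The subsidy expands output by 1104/7 − 912/7 = 192/7 past the efficient level; on those units the gap between marginal cost and willingness to pay runs from 0 up to 8.
DWL = ½ × 8 × 192/7 = 768/7.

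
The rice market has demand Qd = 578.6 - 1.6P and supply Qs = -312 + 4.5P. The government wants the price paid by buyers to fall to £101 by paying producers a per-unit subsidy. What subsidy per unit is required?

Required subsidy s = £61 per unit

At a buyer price of 101, quantity demanded is 578.6 − 1.6·101 = 417.
Sellers supply 417 only when they receive Ps with -312 + 4.5·Ps = 417, i.e. Ps = 162.
s = Ps − Pb = 162 − 101 = 61.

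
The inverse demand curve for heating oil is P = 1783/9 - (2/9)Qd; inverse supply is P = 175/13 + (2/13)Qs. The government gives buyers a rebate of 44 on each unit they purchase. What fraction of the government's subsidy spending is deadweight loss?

DWL / government spending = 117/1216

Pre-subsidy: 1783/9 - (2/9)Q = 175/13 + (2/13)Q gives Q* = 491 and P* = 89.
With the rebate, buyers effectively pay Pb = Ps − 44, where Ps is the price sellers receive.
On the curves, Pb = 1783/9 - (2/9)Q and Ps = 175/13 + (2/13)Q; the wedge Ps − Pb = 44 gives 175/13 + (2/13)Q − (1783/9 - (2/9)Q) = 44, so Q' = 608.
Then Pb = 1783/9 − (2/9)·608 = 63 and Ps = 175/13 + (2/13)·608 = 107.
ΔCS = ½(491 + 608)(89 − 63) = 14287; ΔPS = ½(491 + 608)(107 − 89) = 9891.
Government spending = 44 × 608 = 26752.
DWL = ½ × 44 × (608 − 491) = 2574; fraction = 2574 / 26752 = 117/1216.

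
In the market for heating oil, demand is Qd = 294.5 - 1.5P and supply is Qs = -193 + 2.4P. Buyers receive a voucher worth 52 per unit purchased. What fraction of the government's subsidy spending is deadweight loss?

DWL / government spending = 24/155

Pre-subsidy: 294.5 - 1.5P = -193 + 2.4P gives P* = 125, Q* = 107.
With the rebate, buyers effectively pay Pb = Ps − 52, where Ps is the price sellers receive.
Demand in terms of Ps becomes Qd = 294.5 − 1.5(Ps − 52) = 372.5 - 1.5Ps. Setting this equal to supply: 372.5 - 1.5Ps = -193 + 2.4Ps, so Ps = 145.
Buyers pay Pb = 145 − 52 = 93; Q' = -193 + 2.4·145 = 155.
ΔCS = ½(107 + 155)(125 − 93) = 4192; ΔPS = ½(107 + 155)(145 − 125) = 2620.
Government spending = 52 × 155 = 8060.
DWL = ½ × 52 × (155 − 107) = 1248; fraction = 1248 / 8060 = 24/155.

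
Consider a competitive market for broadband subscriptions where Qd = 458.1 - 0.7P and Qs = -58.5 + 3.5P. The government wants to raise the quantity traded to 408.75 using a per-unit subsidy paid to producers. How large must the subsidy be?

At Q = 408.75, invert demand for the buyer price: Pb = (458.1 − 408.75)/0.7 = 70.5; invert supply for the seller price: Ps = (408.75 − (-58.5))/3.5 = 133.5.
The subsidy must fill the gap: s = Ps − Pb = 133.5 − 70.5 = 63.

Required subsidy s = 63 per unit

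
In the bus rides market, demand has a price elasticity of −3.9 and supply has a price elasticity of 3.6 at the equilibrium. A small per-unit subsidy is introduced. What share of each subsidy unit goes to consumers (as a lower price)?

For a small subsidy around the equilibrium, the benefit split depends on the relative slopes, which at a point are proportional to the elasticities.
Buyer share = εs/(εs + |εd|) = 3.6/(3.6 + 3.9) = 0.48; seller share = |εd|/(εs + |εd|) = 0.52.

Consumer share = 0.48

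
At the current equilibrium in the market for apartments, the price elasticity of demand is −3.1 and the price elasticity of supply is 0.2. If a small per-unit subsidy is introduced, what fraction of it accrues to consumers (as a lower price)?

Consumer share = 2/33

For a small subsidy around the equilibrium, the benefit split depends on the relative slopes, which at a point are proportional to the elasticities.
Buyer share = εs/(εs + |εd|) = 0.2/(0.2 + 3.1) = 2/33; seller share = |εd|/(εs + |εd|) = 31/33.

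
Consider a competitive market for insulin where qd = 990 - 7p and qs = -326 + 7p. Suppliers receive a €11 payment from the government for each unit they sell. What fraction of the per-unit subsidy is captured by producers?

Pre-subsidy: 990 - 7p = -326 + 7p gives p* = 94, q* = 332.
With the subsidy, sellers receive ps = pb + 11 for each unit, where pb is the price buyers pay.
Supply in terms of pb becomes qs = -326 + 7(pb + 11) = -249 + 7pb. Setting this equal to demand: 990 - 7pb = -249 + 7pb, so pb = 88.5.
Sellers receive ps = 88.5 + 11 = 99.5; q' = 990 − 7·88.5 = 370.5.
Buyers' price falls by p* − pb = 94 − 88.5 = 5.5; sellers' price rises by ps − p* = 99.5 − 94 = 5.5.
So producers capture 5.5/11 = 0.5 of each unit of subsidy.

Producer share = 0.5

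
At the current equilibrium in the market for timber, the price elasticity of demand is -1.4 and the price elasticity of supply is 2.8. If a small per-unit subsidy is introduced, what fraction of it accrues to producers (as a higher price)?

Producer share = 1/3

For a small subsidy around the equilibrium, the benefit split depends on the relative slopes, which at a point are proportional to the elasticities.
Buyer share = εs/(εs + |εd|) = 2.8/(2.8 + 1.4) = 2/3; seller share = |εd|/(εs + |εd|) = 1/3.
So producers capture 1/3 of the subsidy.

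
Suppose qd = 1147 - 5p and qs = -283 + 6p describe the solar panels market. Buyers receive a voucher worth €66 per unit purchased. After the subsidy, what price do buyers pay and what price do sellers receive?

Pre-subsidy: 1147 - 5p = -283 + 6p gives p* = 130, q* = 497.
With the rebate, buyers effectively pay pb = ps − 66, where ps is the price sellers receive.
Demand in terms of ps becomes qd = 1147 − 5(ps − 66) = 1477 - 5ps. Setting this equal to supply: 1477 - 5ps = -283 + 6ps, so ps = 160.
Buyers pay pb = 160 − 66 = 94; q' = -283 + 6·160 = 677.

Buyers pay €94; sellers receive €160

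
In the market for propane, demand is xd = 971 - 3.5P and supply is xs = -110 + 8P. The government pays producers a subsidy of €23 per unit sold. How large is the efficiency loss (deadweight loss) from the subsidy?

Pre-subsidy: 971 - 3.5P = -110 + 8P gives P* = 94, x* = 642.
With the subsidy, sellers receive Ps = Pb + 23 for each unit, where Pb is the price buyers pay.
Supply in terms of Pb becomes xs = -110 + 8(Pb + 23) = 74 + 8Pb. Setting this equal to demand: 971 - 3.5Pb = 74 + 8Pb, so Pb = 78.
Sellers receive Ps = 78 + 23 = 101; x' = 971 − 3.5·78 = 698.
The subsidy expands output by 698 − 642 = 56 past the efficient level; on those units the gap between marginal cost and willingness to pay runs from 0 up to 23.
DWL = ½ × 23 × 56 = 644.

Deadweight loss = €644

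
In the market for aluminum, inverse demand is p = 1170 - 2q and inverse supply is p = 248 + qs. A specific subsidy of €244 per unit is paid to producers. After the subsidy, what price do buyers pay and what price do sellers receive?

Buyers pay 1178/3; sellers receive 1910/3

Pre-subsidy: 1170 - 2q = 248 + q gives q* = 922/3 and p* = 1666/3.
With the subsidy, sellers receive ps = pb + 244 for each unit, where pb is the price buyers pay.
On the curves, pb = 1170 - 2q and ps = 248 + q; the wedge ps − pb = 244 gives 248 + q − (1170 - 2q) = 244, so q' = 1166/3.
Then pb = 1170 − 2·(1166/3) = 1178/3 and ps = 248 + 1·(1166/3) = 1910/3.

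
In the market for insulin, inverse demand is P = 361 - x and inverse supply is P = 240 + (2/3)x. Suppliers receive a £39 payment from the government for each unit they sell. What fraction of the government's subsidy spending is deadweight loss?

DWL / government spending = 0.121875

Pre-subsidy: 361 - x = 240 + (2/3)x gives x* = 72.6 and P* = 288.4.
With the subsidy, sellers receive Ps = Pb + 39 for each unit, where Pb is the price buyers pay.
On the curves, Pb = 361 - x and Ps = 240 + (2/3)x; the wedge Ps − Pb = 39 gives 240 + (2/3)x − (361 - x) = 39, so x' = 96.
Then Pb = 361 − 1·96 = 265 and Ps = 240 + (2/3)·96 = 304.
ΔCS = ½(72.6 + 96)(288.4 − 265) = 1972.62; ΔPS = ½(72.6 + 96)(304 − 288.4) = 1315.08.
Government spending = 39 × 96 = 3744.
DWL = ½ × 39 × (96 − 72.6) = 456.3; fraction = 456.3 / 3744 = 0.121875.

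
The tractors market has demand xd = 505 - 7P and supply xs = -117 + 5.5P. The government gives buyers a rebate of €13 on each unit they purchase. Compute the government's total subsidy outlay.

Pre-subsidy: 505 - 7P = -117 + 5.5P gives P* = 49.76, x* = 156.68.
With the rebate, buyers effectively pay Pb = Ps − 13, where Ps is the price sellers receive.
Demand in terms of Ps becomes xd = 505 − 7(Ps − 13) = 596 - 7Ps. Setting this equal to supply: 596 - 7Ps = -117 + 5.5Ps, so Ps = 57.04.
Buyers pay Pb = 57.04 − 13 = 44.04; x' = -117 + 5.5·57.04 = 196.72.
Government outlay = subsidy × quantity = 13 × 196.72 = 2557.36.

Government cost = €2557.36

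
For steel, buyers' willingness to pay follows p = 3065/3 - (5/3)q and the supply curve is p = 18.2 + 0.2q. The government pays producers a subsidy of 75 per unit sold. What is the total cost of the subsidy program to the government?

Pre-subsidy: 3065/3 - (5/3)q = 18.2 + 0.2q gives q* = 3763/7 and p* = 880/7.
With the subsidy, sellers receive ps = pb + 75 for each unit, where pb is the price buyers pay.
On the curves, pb = 3065/3 - (5/3)q and ps = 18.2 + 0.2q; the wedge ps − pb = 75 gives 18.2 + 0.2q − (3065/3 - (5/3)q) = 75, so q' = 577.75.
Then pb = 3065/3 − (5/3)·577.75 = 58.75 and ps = 18.2 + 0.2·577.75 = 133.75.
Government outlay = subsidy × quantity = 75 × 577.75 = 43331.25.

Government cost = 43331.25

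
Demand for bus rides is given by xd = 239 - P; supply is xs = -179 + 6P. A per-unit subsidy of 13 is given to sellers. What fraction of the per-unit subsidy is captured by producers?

Pre-subsidy: 239 - P = -179 + 6P gives P* = 418/7, x* = 1255/7.
With the subsidy, sellers receive Ps = Pb + 13 for each unit, where Pb is the price buyers pay.
Supply in terms of Pb becomes xs = -179 + 6(Pb + 13) = -101 + 6Pb. Setting this equal to demand: 239 - Pb = -101 + 6Pb, so Pb = 340/7.
Sellers receive Ps = 340/7 + 13 = 431/7; x' = 239 − 1·(340/7) = 1333/7.
Buyers' price falls by P* − Pb = 418/7 − 340/7 = 78/7; sellers' price rises by Ps − P* = 431/7 − 418/7 = 13/7.
So producers capture (13/7)/13 = 1/7 of each unit of subsidy.

Producer share = 1/7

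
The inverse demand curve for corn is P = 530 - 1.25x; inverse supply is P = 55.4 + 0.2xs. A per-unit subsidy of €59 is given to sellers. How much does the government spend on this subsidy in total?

Government cost = €21712

Pre-subsidy: 530 - 1.25x = 55.4 + 0.2x gives x* = 9492/29 and P* = 3505/29.
With the subsidy, sellers receive Ps = Pb + 59 for each unit, where Pb is the price buyers pay.
On the curves, Pb = 530 - 1.25x and Ps = 55.4 + 0.2x; the wedge Ps − Pb = 59 gives 55.4 + 0.2x − (530 - 1.25x) = 59, so x' = 368.
Then Pb = 530 − 1.25·368 = 70 and Ps = 55.4 + 0.2·368 = 129.
Government outlay = subsidy × quantity = 59 × 368 = 21712.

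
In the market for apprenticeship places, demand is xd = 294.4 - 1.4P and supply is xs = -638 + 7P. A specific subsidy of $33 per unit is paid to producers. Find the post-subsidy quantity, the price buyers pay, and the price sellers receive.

x' = 177.5; buyers pay $83.5; sellers receive $116.5

Pre-subsidy: 294.4 - 1.4P = -638 + 7P gives P* = 111, x* = 139.
With the subsidy, sellers receive Ps = Pb + 33 for each unit, where Pb is the price buyers pay.
Supply in terms of Pb becomes xs = -638 + 7(Pb + 33) = -407 + 7Pb. Setting this equal to demand: 294.4 - 1.4Pb = -407 + 7Pb, so Pb = 83.5.
Sellers receive Ps = 83.5 + 33 = 116.5; x' = 294.4 − 1.4·83.5 = 177.5.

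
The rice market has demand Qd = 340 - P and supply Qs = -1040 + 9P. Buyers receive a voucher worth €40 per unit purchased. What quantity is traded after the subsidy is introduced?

Q' = 238

Pre-subsidy: 340 - P = -1040 + 9P gives P* = 138, Q* = 202.
With the rebate, buyers effectively pay Pb = Ps − 40, where Ps is the price sellers receive.
Demand in terms of Ps becomes Qd = 340 − 1(Ps − 40) = 380 - Ps. Setting this equal to supply: 380 - Ps = -1040 + 9Ps, so Ps = 142.
Buyers pay Pb = 142 − 40 = 102; Q' = -1040 + 9·142 = 238.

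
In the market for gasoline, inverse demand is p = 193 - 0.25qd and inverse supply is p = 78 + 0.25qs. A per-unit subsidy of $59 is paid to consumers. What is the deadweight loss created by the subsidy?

Pre-subsidy: 193 - 0.25q = 78 + 0.25q gives q* = 230 and p* = 135.5.
With the rebate, buyers effectively pay pb = ps − 59, where ps is the price sellers receive.
On the curves, pb = 193 - 0.25q and ps = 78 + 0.25q; the wedge ps − pb = 59 gives 78 + 0.25q − (193 - 0.25q) = 59, so q' = 348.
Then pb = 193 − 0.25·348 = 106 and ps = 78 + 0.25·348 = 165.
The subsidy expands output by 348 − 230 = 118 past the efficient level; on those units the gap between marginal cost and willingness to pay runs from 0 up to 59.
DWL = ½ × 59 × 118 = 3481.

Deadweight loss = $3481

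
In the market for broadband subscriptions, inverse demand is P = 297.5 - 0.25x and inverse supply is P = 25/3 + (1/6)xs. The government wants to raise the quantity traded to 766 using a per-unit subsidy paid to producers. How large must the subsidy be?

At x = 766, from the demand curve buyers pay Pb = 297.5 − 0.25·766 = 106; from the supply curve sellers need Ps = 25/3 + (1/6)·766 = 136.
The subsidy must fill the gap: s = Ps − Pb = 136 − 106 = 30.

Required subsidy s = 30 per unit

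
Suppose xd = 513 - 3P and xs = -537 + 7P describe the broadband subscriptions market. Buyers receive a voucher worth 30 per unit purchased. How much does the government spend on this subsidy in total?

Government cost = 7830

Pre-subsidy: 513 - 3P = -537 + 7P gives P* = 105, x* = 198.
With the rebate, buyers effectively pay Pb = Ps − 30, where Ps is the price sellers receive.
Demand in terms of Ps becomes xd = 513 − 3(Ps − 30) = 603 - 3Ps. Setting this equal to supply: 603 - 3Ps = -537 + 7Ps, so Ps = 114.
Buyers pay Pb = 114 − 30 = 84; x' = -537 + 7·114 = 261.
Government outlay = subsidy × quantity = 30 × 261 = 7830.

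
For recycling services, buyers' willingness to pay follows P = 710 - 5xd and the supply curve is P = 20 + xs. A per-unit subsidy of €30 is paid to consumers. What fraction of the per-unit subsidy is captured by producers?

Producer share = 1/6

Pre-subsidy: 710 - 5x = 20 + x gives x* = 115 and P* = 135.
With the rebate, buyers effectively pay Pb = Ps − 30, where Ps is the price sellers receive.
On the curves, Pb = 710 - 5x and Ps = 20 + x; the wedge Ps − Pb = 30 gives 20 + x − (710 - 5x) = 30, so x' = 120.
Then Pb = 710 − 5·120 = 110 and Ps = 20 + 1·120 = 140.
Buyers' price falls by P* − Pb = 135 − 110 = 25; sellers' price rises by Ps − P* = 140 − 135 = 5.
So producers capture 5/30 = 1/6 of each unit of subsidy.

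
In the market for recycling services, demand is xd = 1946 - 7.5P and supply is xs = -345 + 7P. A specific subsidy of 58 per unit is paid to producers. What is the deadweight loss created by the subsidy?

Deadweight loss = 6090

Pre-subsidy: 1946 - 7.5P = -345 + 7P gives P* = 158, x* = 761.
With the subsidy, sellers receive Ps = Pb + 58 for each unit, where Pb is the price buyers pay.
Supply in terms of Pb becomes xs = -345 + 7(Pb + 58) = 61 + 7Pb. Setting this equal to demand: 1946 - 7.5Pb = 61 + 7Pb, so Pb = 130.
Sellers receive Ps = 130 + 58 = 188; x' = 1946 − 7.5·130 = 971.
The subsidy expands output by 971 − 761 = 210 past the efficient level; on those units the gap between marginal cost and willingness to pay runs from 0 up to 58.
DWL = ½ × 58 × 210 = 6090.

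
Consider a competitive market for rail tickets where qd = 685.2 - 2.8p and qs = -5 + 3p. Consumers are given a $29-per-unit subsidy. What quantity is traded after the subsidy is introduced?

Pre-subsidy: 685.2 - 2.8p = -5 + 3p gives p* = 119, q* = 352.
With the rebate, buyers effectively pay pb = ps − 29, where ps is the price sellers receive.
Demand in terms of ps becomes qd = 685.2 − 2.8(ps − 29) = 766.4 - 2.8ps. Setting this equal to supply: 766.4 - 2.8ps = -5 + 3ps, so ps = 133.
Buyers pay pb = 133 − 29 = 104; q' = -5 + 3·133 = 394.

q' = 394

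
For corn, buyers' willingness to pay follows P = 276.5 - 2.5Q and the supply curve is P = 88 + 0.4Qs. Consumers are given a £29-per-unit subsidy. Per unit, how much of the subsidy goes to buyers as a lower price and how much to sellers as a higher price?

Buyers gain £25 per unit; sellers gain £4 per unit

Pre-subsidy: 276.5 - 2.5Q = 88 + 0.4Q gives Q* = 65 and P* = 114.
With the rebate, buyers effectively pay Pb = Ps − 29, where Ps is the price sellers receive.
On the curves, Pb = 276.5 - 2.5Q and Ps = 88 + 0.4Q; the wedge Ps − Pb = 29 gives 88 + 0.4Q − (276.5 - 2.5Q) = 29, so Q' = 75.
Then Pb = 276.5 − 2.5·75 = 89 and Ps = 88 + 0.4·75 = 118.
Buyers' price falls by P* − Pb = 114 − 89 = 25; sellers' price rises by Ps − P* = 118 − 114 = 4.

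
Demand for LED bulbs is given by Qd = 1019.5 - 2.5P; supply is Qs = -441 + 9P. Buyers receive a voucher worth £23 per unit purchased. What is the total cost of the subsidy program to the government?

Pre-subsidy: 1019.5 - 2.5P = -441 + 9P gives P* = 127, Q* = 702.
With the rebate, buyers effectively pay Pb = Ps − 23, where Ps is the price sellers receive.
Demand in terms of Ps becomes Qd = 1019.5 − 2.5(Ps − 23) = 1077 - 2.5Ps. Setting this equal to supply: 1077 - 2.5Ps = -441 + 9Ps, so Ps = 132.
Buyers pay Pb = 132 − 23 = 109; Q' = -441 + 9·132 = 747.
Government outlay = subsidy × quantity = 23 × 747 = 17181.

Government cost = £17181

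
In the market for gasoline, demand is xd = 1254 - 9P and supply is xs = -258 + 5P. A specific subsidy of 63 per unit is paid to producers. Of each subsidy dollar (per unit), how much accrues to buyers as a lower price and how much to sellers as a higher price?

Buyers gain 22.5 per unit; sellers gain 40.5 per unit

Pre-subsidy: 1254 - 9P = -258 + 5P gives P* = 108, x* = 282.
With the subsidy, sellers receive Ps = Pb + 63 for each unit, where Pb is the price buyers pay.
Supply in terms of Pb becomes xs = -258 + 5(Pb + 63) = 57 + 5Pb. Setting this equal to demand: 1254 - 9Pb = 57 + 5Pb, so Pb = 85.5.
Sellers receive Ps = 85.5 + 63 = 148.5; x' = 1254 − 9·85.5 = 484.5.
Buyers' price falls by P* − Pb = 108 − 85.5 = 22.5; sellers' price rises by Ps − P* = 148.5 − 108 = 40.5.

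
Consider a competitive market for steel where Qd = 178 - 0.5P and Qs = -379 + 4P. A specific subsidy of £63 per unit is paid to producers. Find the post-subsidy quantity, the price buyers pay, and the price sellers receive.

Q' = 1297/9; buyers pay 610/9; sellers receive 1177/9

Pre-subsidy: 178 - 0.5P = -379 + 4P gives P* = 1114/9, Q* = 1045/9.
With the subsidy, sellers receive Ps = Pb + 63 for each unit, where Pb is the price buyers pay.
Supply in terms of Pb becomes Qs = -379 + 4(Pb + 63) = -127 + 4Pb. Setting this equal to demand: 178 - 0.5Pb = -127 + 4Pb, so Pb = 610/9.
Sellers receive Ps = 610/9 + 63 = 1177/9; Q' = 178 − 0.5·(610/9) = 1297/9.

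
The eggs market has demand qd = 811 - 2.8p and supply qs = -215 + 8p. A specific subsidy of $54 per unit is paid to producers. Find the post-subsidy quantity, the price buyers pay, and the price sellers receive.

Pre-subsidy: 811 - 2.8p = -215 + 8p gives p* = 95, q* = 545.
With the subsidy, sellers receive ps = pb + 54 for each unit, where pb is the price buyers pay.
Supply in terms of pb becomes qs = -215 + 8(pb + 54) = 217 + 8pb. Setting this equal to demand: 811 - 2.8pb = 217 + 8pb, so pb = 55.
Sellers receive ps = 55 + 54 = 109; q' = 811 − 2.8·55 = 657.

q' = 657; buyers pay $55; sellers receive $109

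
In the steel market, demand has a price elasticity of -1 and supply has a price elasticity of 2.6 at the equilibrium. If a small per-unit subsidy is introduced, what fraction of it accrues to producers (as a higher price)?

For a small subsidy around the equilibrium, the benefit split depends on the relative slopes, which at a point are proportional to the elasticities.
Buyer share = εs/(εs + |εd|) = 2.6/(2.6 + 1) = 13/18; seller share = |εd|/(εs + |εd|) = 5/18.
So producers capture 5/18 of the subsidy.

Producer share = 5/18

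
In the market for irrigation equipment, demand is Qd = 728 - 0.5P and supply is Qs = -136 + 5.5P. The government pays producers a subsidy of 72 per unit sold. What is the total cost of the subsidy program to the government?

Pre-subsidy: 728 - 0.5P = -136 + 5.5P gives P* = 144, Q* = 656.
With the subsidy, sellers receive Ps = Pb + 72 for each unit, where Pb is the price buyers pay.
Supply in terms of Pb becomes Qs = -136 + 5.5(Pb + 72) = 260 + 5.5Pb. Setting this equal to demand: 728 - 0.5Pb = 260 + 5.5Pb, so Pb = 78.
Sellers receive Ps = 78 + 72 = 150; Q' = 728 − 0.5·78 = 689.
Government outlay = subsidy × quantity = 72 × 689 = 49608.

Government cost = 49608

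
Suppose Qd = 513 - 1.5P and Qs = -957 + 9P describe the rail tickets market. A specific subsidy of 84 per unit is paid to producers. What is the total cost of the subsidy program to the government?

Government cost = 34524

Pre-subsidy: 513 - 1.5P = -957 + 9P gives P* = 140, Q* = 303.
With the subsidy, sellers receive Ps = Pb + 84 for each unit, where Pb is the price buyers pay.
Supply in terms of Pb becomes Qs = -957 + 9(Pb + 84) = -201 + 9Pb. Setting this equal to demand: 513 - 1.5Pb = -201 + 9Pb, so Pb = 68.
Sellers receive Ps = 68 + 84 = 152; Q' = 513 − 1.5·68 = 411.
Government outlay = subsidy × quantity = 84 × 411 = 34524.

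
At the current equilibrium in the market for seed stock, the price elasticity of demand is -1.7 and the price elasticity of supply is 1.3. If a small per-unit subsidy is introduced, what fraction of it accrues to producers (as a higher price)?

Producer share = 17/30

For a small subsidy around the equilibrium, the benefit split depends on the relative slopes, which at a point are proportional to the elasticities.
Buyer share = εs/(εs + |εd|) = 1.3/(1.3 + 1.7) = 13/30; seller share = |εd|/(εs + |εd|) = 17/30.
So producers capture 17/30 of the subsidy.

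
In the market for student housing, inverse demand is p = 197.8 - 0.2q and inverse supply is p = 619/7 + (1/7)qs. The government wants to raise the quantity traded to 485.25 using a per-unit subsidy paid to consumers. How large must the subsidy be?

Required subsidy s = 57 per unit

At q = 485.25, from the demand curve buyers pay pb = 197.8 − 0.2·485.25 = 100.75; from the supply curve sellers need ps = 619/7 + (1/7)·485.25 = 157.75.
The subsidy must fill the gap: s = ps − pb = 157.75 − 100.75 = 57.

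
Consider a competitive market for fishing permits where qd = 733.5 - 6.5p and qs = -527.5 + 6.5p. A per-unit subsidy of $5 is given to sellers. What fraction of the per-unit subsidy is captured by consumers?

Consumer share = 0.5

Pre-subsidy: 733.5 - 6.5p = -527.5 + 6.5p gives p* = 97, q* = 103.
With the subsidy, sellers receive ps = pb + 5 for each unit, where pb is the price buyers pay.
Supply in terms of pb becomes qs = -527.5 + 6.5(pb + 5) = -495 + 6.5pb. Setting this equal to demand: 733.5 - 6.5pb = -495 + 6.5pb, so pb = 94.5.
Sellers receive ps = 94.5 + 5 = 99.5; q' = 733.5 − 6.5·94.5 = 119.25.
Buyers' price falls by p* − pb = 97 − 94.5 = 2.5; sellers' price rises by ps − p* = 99.5 − 97 = 2.5.
So consumers capture 2.5/5 = 0.5 of each unit of subsidy.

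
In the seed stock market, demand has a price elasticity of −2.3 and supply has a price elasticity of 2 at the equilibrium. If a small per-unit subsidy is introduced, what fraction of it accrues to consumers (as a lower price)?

For a small subsidy around the equilibrium, the benefit split depends on the relative slopes, which at a point are proportional to the elasticities.
Buyer share = εs/(εs + |εd|) = 2/(2 + 2.3) = 20/43; seller share = |εd|/(εs + |εd|) = 23/43.

Consumer share = 20/43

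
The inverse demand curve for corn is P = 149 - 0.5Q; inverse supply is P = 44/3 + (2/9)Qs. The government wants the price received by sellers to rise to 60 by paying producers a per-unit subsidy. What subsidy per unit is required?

At a seller price of 60, quantity supplied is -66 + 4.5·60 = 204.
Buyers absorb 204 only when they pay Pb = 149 − 0.5·204 = 47.
s = Ps − Pb = 60 − 47 = 13.

Required subsidy s = 13 per unit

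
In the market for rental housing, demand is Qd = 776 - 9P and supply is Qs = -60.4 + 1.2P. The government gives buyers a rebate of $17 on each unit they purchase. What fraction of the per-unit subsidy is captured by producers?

Producer share = 15/17

Pre-subsidy: 776 - 9P = -60.4 + 1.2P gives P* = 82, Q* = 38.
With the rebate, buyers effectively pay Pb = Ps − 17, where Ps is the price sellers receive.
Demand in terms of Ps becomes Qd = 776 − 9(Ps − 17) = 929 - 9Ps. Setting this equal to supply: 929 - 9Ps = -60.4 + 1.2Ps, so Ps = 97.
Buyers pay Pb = 97 − 17 = 80; Q' = -60.4 + 1.2·97 = 56.
Buyers' price falls by P* − Pb = 82 − 80 = 2; sellers' price rises by Ps − P* = 97 − 82 = 15.
So producers capture 15/17 = 15/17 of each unit of subsidy.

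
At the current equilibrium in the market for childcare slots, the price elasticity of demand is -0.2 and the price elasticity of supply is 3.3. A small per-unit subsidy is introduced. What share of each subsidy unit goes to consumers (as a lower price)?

Consumer share = 33/35

For a small subsidy around the equilibrium, the benefit split depends on the relative slopes, which at a point are proportional to the elasticities.
Buyer share = εs/(εs + |εd|) = 3.3/(3.3 + 0.2) = 33/35; seller share = |εd|/(εs + |εd|) = 2/35.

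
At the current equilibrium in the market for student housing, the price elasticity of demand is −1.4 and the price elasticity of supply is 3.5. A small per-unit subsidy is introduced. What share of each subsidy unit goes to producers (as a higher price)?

For a small subsidy around the equilibrium, the benefit split depends on the relative slopes, which at a point are proportional to the elasticities.
Buyer share = εs/(εs + |εd|) = 3.5/(3.5 + 1.4) = 5/7; seller share = |εd|/(εs + |εd|) = 2/7.
So producers capture 2/7 of the subsidy.

Producer share = 2/7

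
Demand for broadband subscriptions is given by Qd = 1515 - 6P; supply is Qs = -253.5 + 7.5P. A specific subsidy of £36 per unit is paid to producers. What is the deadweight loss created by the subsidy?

Deadweight loss = £2160

Pre-subsidy: 1515 - 6P = -253.5 + 7.5P gives P* = 131, Q* = 729.
With the subsidy, sellers receive Ps = Pb + 36 for each unit, where Pb is the price buyers pay.
Supply in terms of Pb becomes Qs = -253.5 + 7.5(Pb + 36) = 16.5 + 7.5Pb. Setting this equal to demand: 1515 - 6Pb = 16.5 + 7.5Pb, so Pb = 111.
Sellers receive Ps = 111 + 36 = 147; Q' = 1515 − 6·111 = 849.
The subsidy expands output by 849 − 729 = 120 past the efficient level; on those units the gap between marginal cost and willingness to pay runs from 0 up to 36.
DWL = ½ × 36 × 120 = 2160.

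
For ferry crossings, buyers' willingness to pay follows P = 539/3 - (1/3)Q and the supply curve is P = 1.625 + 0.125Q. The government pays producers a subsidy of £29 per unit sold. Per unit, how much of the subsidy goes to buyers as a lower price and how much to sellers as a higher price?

Pre-subsidy: 539/3 - (1/3)Q = 1.625 + 0.125Q gives Q* = 4273/11 and P* = 552/11.
With the subsidy, sellers receive Ps = Pb + 29 for each unit, where Pb is the price buyers pay.
On the curves, Pb = 539/3 - (1/3)Q and Ps = 1.625 + 0.125Q; the wedge Ps − Pb = 29 gives 1.625 + 0.125Q − (539/3 - (1/3)Q) = 29, so Q' = 4969/11.
Then Pb = 539/3 − (1/3)·(4969/11) = 320/11 and Ps = 1.625 + 0.125·(4969/11) = 639/11.
Buyers' price falls by P* − Pb = 552/11 − 320/11 = 232/11; sellers' price rises by Ps − P* = 639/11 − 552/11 = 87/11.

Buyers gain 232/11 per unit; sellers gain 87/11 per unit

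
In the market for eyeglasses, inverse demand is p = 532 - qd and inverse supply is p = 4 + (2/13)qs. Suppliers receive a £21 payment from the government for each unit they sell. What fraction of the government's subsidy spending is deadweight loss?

DWL / government spending = 7/366

Pre-subsidy: 532 - q = 4 + (2/13)q gives q* = 457.6 and p* = 74.4.
With the subsidy, sellers receive ps = pb + 21 for each unit, where pb is the price buyers pay.
On the curves, pb = 532 - q and ps = 4 + (2/13)q; the wedge ps − pb = 21 gives 4 + (2/13)q − (532 - q) = 21, so q' = 475.8.
Then pb = 532 − 1·475.8 = 56.2 and ps = 4 + (2/13)·475.8 = 77.2.
ΔCS = ½(457.6 + 475.8)(74.4 − 56.2) = 8493.94; ΔPS = ½(457.6 + 475.8)(77.2 − 74.4) = 1306.76.
Government spending = 21 × 475.8 = 9991.8.
DWL = ½ × 21 × (475.8 − 457.6) = 191.1; fraction = 191.1 / 9991.8 = 7/366.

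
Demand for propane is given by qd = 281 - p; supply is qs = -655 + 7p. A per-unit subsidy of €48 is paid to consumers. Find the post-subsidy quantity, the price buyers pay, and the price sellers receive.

q' = 206; buyers pay €75; sellers receive €123

Pre-subsidy: 281 - p = -655 + 7p gives p* = 117, q* = 164.
With the rebate, buyers effectively pay pb = ps − 48, where ps is the price sellers receive.
Demand in terms of ps becomes qd = 281 − 1(ps − 48) = 329 - ps. Setting this equal to supply: 329 - ps = -655 + 7ps, so ps = 123.
Buyers pay pb = 123 − 48 = 75; q' = -655 + 7·123 = 206.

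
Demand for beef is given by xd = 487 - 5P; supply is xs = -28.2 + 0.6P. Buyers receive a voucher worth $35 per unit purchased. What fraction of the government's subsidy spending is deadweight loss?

Pre-subsidy: 487 - 5P = -28.2 + 0.6P gives P* = 92, x* = 27.
With the rebate, buyers effectively pay Pb = Ps − 35, where Ps is the price sellers receive.
Demand in terms of Ps becomes xd = 487 − 5(Ps − 35) = 662 - 5Ps. Setting this equal to supply: 662 - 5Ps = -28.2 + 0.6Ps, so Ps = 123.25.
Buyers pay Pb = 123.25 − 35 = 88.25; x' = -28.2 + 0.6·123.25 = 45.75.
ΔCS = ½(27 + 45.75)(92 − 88.25) = 136.40625; ΔPS = ½(27 + 45.75)(123.25 − 92) = 1136.71875.
Government spending = 35 × 45.75 = 1601.25.
DWL = ½ × 35 × (45.75 − 27) = 328.125; fraction = 328.125 / 1601.25 = 25/122.

DWL / government spending = 25/122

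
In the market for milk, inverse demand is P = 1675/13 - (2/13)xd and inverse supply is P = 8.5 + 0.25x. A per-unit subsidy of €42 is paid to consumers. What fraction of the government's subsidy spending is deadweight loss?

DWL / government spending = 26/201

Pre-subsidy: 1675/13 - (2/13)x = 8.5 + 0.25x gives x* = 298 and P* = 83.
With the rebate, buyers effectively pay Pb = Ps − 42, where Ps is the price sellers receive.
On the curves, Pb = 1675/13 - (2/13)x and Ps = 8.5 + 0.25x; the wedge Ps − Pb = 42 gives 8.5 + 0.25x − (1675/13 - (2/13)x) = 42, so x' = 402.
Then Pb = 1675/13 − (2/13)·402 = 67 and Ps = 8.5 + 0.25·402 = 109.
ΔCS = ½(298 + 402)(83 − 67) = 5600; ΔPS = ½(298 + 402)(109 − 83) = 9100.
Government spending = 42 × 402 = 16884.
DWL = ½ × 42 × (402 − 298) = 2184; fraction = 2184 / 16884 = 26/201.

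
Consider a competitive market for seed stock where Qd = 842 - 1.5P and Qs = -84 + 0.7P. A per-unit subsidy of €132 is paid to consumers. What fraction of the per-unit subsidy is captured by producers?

Pre-subsidy: 842 - 1.5P = -84 + 0.7P gives P* = 4630/11, Q* = 2317/11.
With the rebate, buyers effectively pay Pb = Ps − 132, where Ps is the price sellers receive.
Demand in terms of Ps becomes Qd = 842 − 1.5(Ps − 132) = 1040 - 1.5Ps. Setting this equal to supply: 1040 - 1.5Ps = -84 + 0.7Ps, so Ps = 5620/11.
Buyers pay Pb = 5620/11 − 132 = 4168/11; Q' = -84 + 0.7·(5620/11) = 3010/11.
Buyers' price falls by P* − Pb = 4630/11 − 4168/11 = 42; sellers' price rises by Ps − P* = 5620/11 − 4630/11 = 90.
So producers capture 90/132 = 15/22 of each unit of subsidy.

Producer share = 15/22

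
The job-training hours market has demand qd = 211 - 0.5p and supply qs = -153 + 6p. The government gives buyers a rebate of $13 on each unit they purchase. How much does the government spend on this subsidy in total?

Pre-subsidy: 211 - 0.5p = -153 + 6p gives p* = 56, q* = 183.
With the rebate, buyers effectively pay pb = ps − 13, where ps is the price sellers receive.
Demand in terms of ps becomes qd = 211 − 0.5(ps − 13) = 217.5 - 0.5ps. Setting this equal to supply: 217.5 - 0.5ps = -153 + 6ps, so ps = 57.
Buyers pay pb = 57 − 13 = 44; q' = -153 + 6·57 = 189.
Government outlay = subsidy × quantity = 13 × 189 = 2457.

Government cost = $2457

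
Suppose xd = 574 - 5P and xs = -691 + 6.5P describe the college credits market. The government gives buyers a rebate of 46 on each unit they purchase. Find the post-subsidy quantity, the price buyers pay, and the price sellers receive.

x' = 154; buyers pay 84; sellers receive 130

Pre-subsidy: 574 - 5P = -691 + 6.5P gives P* = 110, x* = 24.
With the rebate, buyers effectively pay Pb = Ps − 46, where Ps is the price sellers receive.
Demand in terms of Ps becomes xd = 574 − 5(Ps − 46) = 804 - 5Ps. Setting this equal to supply: 804 - 5Ps = -691 + 6.5Ps, so Ps = 130.
Buyers pay Pb = 130 − 46 = 84; x' = -691 + 6.5·130 = 154.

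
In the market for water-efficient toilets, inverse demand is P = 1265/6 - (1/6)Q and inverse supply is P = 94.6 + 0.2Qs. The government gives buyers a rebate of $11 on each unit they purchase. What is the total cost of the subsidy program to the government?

Pre-subsidy: 1265/6 - (1/6)Q = 94.6 + 0.2Q gives Q* = 317 and P* = 158.
With the rebate, buyers effectively pay Pb = Ps − 11, where Ps is the price sellers receive.
On the curves, Pb = 1265/6 - (1/6)Q and Ps = 94.6 + 0.2Q; the wedge Ps − Pb = 11 gives 94.6 + 0.2Q − (1265/6 - (1/6)Q) = 11, so Q' = 347.
Then Pb = 1265/6 − (1/6)·347 = 153 and Ps = 94.6 + 0.2·347 = 164.
Government outlay = subsidy × quantity = 11 × 347 = 3817.

Government cost = $3817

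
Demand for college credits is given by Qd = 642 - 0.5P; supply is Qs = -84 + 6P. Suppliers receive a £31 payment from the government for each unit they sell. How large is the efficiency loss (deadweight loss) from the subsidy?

Pre-subsidy: 642 - 0.5P = -84 + 6P gives P* = 1452/13, Q* = 7620/13.
With the subsidy, sellers receive Ps = Pb + 31 for each unit, where Pb is the price buyers pay.
Supply in terms of Pb becomes Qs = -84 + 6(Pb + 31) = 102 + 6Pb. Setting this equal to demand: 642 - 0.5Pb = 102 + 6Pb, so Pb = 1080/13.
Sellers receive Ps = 1080/13 + 31 = 1483/13; Q' = 642 − 0.5·(1080/13) = 7806/13.
The subsidy expands output by 7806/13 − 7620/13 = 186/13 past the efficient level; on those units the gap between marginal cost and willingness to pay runs from 0 up to 31.
DWL = ½ × 31 × 186/13 = 2883/13.

Deadweight loss = 2883/13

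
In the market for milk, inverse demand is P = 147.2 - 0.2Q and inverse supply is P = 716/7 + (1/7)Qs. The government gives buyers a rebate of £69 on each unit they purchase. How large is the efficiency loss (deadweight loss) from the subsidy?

Deadweight loss = £6943.125

Pre-subsidy: 147.2 - 0.2Q = 716/7 + (1/7)Q gives Q* = 131 and P* = 121.
With the rebate, buyers effectively pay Pb = Ps − 69, where Ps is the price sellers receive.
On the curves, Pb = 147.2 - 0.2Q and Ps = 716/7 + (1/7)Q; the wedge Ps − Pb = 69 gives 716/7 + (1/7)Q − (147.2 - 0.2Q) = 69, so Q' = 332.25.
Then Pb = 147.2 − 0.2·332.25 = 80.75 and Ps = 716/7 + (1/7)·332.25 = 149.75.
The subsidy expands output by 332.25 − 131 = 201.25 past the efficient level; on those units the gap between marginal cost and willingness to pay runs from 0 up to 69.
DWL = ½ × 69 × 201.25 = 6943.125.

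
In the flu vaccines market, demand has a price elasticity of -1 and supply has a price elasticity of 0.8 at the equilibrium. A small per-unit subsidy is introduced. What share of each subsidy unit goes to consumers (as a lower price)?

Consumer share = 4/9

For a small subsidy around the equilibrium, the benefit split depends on the relative slopes, which at a point are proportional to the elasticities.
Buyer share = εs/(εs + |εd|) = 0.8/(0.8 + 1) = 4/9; seller share = |εd|/(εs + |εd|) = 5/9.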